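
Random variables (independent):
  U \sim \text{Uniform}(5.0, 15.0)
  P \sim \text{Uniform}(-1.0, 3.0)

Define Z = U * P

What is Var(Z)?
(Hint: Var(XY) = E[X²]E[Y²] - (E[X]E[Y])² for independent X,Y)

Var(XY) = E[X²]E[Y²] - (E[X]E[Y])²
E[U] = 10, Var(U) = 8.3333333
E[P] = 1, Var(P) = 1.3333333
E[U²] = 8.3333333 + 10² = 108.33333
E[P²] = 1.3333333 + 1² = 2.3333333
Var(Z) = 108.33333*2.3333333 - (10*1)²
= 252.77778 - 100 = 152.77778

152.77778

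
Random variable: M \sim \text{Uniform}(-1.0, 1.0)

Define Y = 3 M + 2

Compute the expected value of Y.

For Y = 3M + 2:
E[Y] = 3 * E[M] + 2
E[M] = (-1 + 1)/2 = 0
E[Y] = 3 * 0 + 2 = 2

2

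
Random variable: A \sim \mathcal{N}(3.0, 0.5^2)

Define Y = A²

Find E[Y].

E[A²] = Var(A) + (E[A])² = 0.25 + 9 = 9.25

9.25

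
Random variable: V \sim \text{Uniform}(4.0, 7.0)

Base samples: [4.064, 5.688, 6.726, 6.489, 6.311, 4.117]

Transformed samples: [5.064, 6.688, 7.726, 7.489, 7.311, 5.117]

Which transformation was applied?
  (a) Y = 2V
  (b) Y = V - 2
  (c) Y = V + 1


Checking option (c) Y = V + 1:
  V = 4.064 -> Y = 5.064 ✓
  V = 5.688 -> Y = 6.688 ✓
  V = 6.726 -> Y = 7.726 ✓
All samples match this transformation.

(c) V + 1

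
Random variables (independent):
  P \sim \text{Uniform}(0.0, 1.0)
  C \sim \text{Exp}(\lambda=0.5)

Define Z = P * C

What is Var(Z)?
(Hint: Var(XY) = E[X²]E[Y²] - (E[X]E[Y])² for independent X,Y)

Var(XY) = E[X²]E[Y²] - (E[X]E[Y])²
E[P] = 0.5, Var(P) = 0.083333333
E[C] = 2, Var(C) = 4
E[P²] = 0.083333333 + 0.5² = 0.33333333
E[C²] = 4 + 2² = 8
Var(Z) = 0.33333333*8 - (0.5*2)²
= 2.6666667 - 1 = 1.6666667

1.6666667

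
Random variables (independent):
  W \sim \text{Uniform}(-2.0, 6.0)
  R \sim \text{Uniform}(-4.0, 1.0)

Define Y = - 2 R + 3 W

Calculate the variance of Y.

For independent RVs: Var(aX + bY) = a²Var(X) + b²Var(Y)
Var(W) = 5.3333333
Var(R) = 2.0833333
Var(Y) = 3²*5.3333333 + (-2)²*2.0833333
= 9*5.3333333 + 4*2.0833333 = 56.333333

56.333333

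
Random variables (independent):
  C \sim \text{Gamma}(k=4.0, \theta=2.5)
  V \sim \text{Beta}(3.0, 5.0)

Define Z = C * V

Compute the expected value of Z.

For independent RVs: E[XY] = E[X]*E[Y]
E[C] = 10
E[V] = 0.375
E[Z] = 10 * 0.375 = 3.75

3.75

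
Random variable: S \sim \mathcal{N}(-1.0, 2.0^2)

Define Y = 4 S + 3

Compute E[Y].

For Y = 4S + 3:
E[Y] = 4 * E[S] + 3
E[S] = -1.0 = -1
E[Y] = 4 * (-1) + 3 = -1

-1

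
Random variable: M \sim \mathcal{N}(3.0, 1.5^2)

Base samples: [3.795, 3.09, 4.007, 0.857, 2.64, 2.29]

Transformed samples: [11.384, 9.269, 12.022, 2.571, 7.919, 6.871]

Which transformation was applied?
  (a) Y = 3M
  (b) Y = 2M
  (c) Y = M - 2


Checking option (a) Y = 3M:
  M = 3.795 -> Y = 11.384 ✓
  M = 3.09 -> Y = 9.269 ✓
  M = 4.007 -> Y = 12.022 ✓
All samples match this transformation.

(a) 3M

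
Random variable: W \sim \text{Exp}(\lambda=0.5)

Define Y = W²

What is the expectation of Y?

Using E[X²] = Var(X) + (E[X])²:
E[W] = 2
Var(W) = 1/0.5^2 = 4
E[W²] = 4 + 2² = 4 + 4 = 8

8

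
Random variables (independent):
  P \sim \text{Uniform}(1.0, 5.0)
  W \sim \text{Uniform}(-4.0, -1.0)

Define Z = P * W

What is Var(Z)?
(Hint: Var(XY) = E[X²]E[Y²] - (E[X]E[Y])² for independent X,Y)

Var(XY) = E[X²]E[Y²] - (E[X]E[Y])²
E[P] = 3, Var(P) = 1.3333333
E[W] = -2.5, Var(W) = 0.75
E[P²] = 1.3333333 + 3² = 10.333333
E[W²] = 0.75 + (-2.5)² = 7
Var(Z) = 10.333333*7 - (3*(-2.5))²
= 72.333333 - 56.25 = 16.083333

16.083333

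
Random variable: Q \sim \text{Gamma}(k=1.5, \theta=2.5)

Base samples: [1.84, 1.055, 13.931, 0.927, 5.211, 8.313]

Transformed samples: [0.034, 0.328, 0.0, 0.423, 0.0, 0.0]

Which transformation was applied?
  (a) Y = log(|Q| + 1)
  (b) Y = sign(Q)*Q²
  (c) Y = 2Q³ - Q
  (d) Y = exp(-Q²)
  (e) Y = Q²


Checking option (d) Y = exp(-Q²):
  Q = 1.84 -> Y = 0.034 ✓
  Q = 1.055 -> Y = 0.328 ✓
  Q = 13.931 -> Y = 0.0 ✓
All samples match this transformation.

(d) exp(-Q²)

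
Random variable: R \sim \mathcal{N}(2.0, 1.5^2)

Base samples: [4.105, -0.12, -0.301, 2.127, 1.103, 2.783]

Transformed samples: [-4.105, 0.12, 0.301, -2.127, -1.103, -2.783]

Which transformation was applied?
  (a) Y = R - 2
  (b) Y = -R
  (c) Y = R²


Checking option (b) Y = -R:
  R = 4.105 -> Y = -4.105 ✓
  R = -0.12 -> Y = 0.12 ✓
  R = -0.301 -> Y = 0.301 ✓
All samples match this transformation.

(b) -R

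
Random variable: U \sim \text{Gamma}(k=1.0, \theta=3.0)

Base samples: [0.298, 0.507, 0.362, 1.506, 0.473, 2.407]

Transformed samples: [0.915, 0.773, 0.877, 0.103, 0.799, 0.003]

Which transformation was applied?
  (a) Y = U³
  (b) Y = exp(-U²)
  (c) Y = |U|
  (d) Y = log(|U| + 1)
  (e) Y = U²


Checking option (b) Y = exp(-U²):
  U = 0.298 -> Y = 0.915 ✓
  U = 0.507 -> Y = 0.773 ✓
  U = 0.362 -> Y = 0.877 ✓
All samples match this transformation.

(b) exp(-U²)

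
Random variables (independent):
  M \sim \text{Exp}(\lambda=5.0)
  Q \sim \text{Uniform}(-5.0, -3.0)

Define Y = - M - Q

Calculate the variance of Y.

For independent RVs: Var(aX + bY) = a²Var(X) + b²Var(Y)
Var(M) = 0.04
Var(Q) = 0.33333333
Var(Y) = (-1)²*0.04 + (-1)²*0.33333333
= 1*0.04 + 1*0.33333333 = 0.37333333

0.37333333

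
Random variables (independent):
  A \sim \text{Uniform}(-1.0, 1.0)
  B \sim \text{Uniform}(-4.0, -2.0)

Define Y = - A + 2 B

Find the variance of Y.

For independent RVs: Var(aX + bY) = a²Var(X) + b²Var(Y)
Var(A) = 0.33333333
Var(B) = 0.33333333
Var(Y) = (-1)²*0.33333333 + 2²*0.33333333
= 1*0.33333333 + 4*0.33333333 = 1.6666667

1.6666667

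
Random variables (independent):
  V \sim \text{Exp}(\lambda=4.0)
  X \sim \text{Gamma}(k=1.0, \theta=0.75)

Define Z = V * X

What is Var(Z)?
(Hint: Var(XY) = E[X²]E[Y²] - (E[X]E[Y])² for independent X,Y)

Var(XY) = E[X²]E[Y²] - (E[X]E[Y])²
E[V] = 0.25, Var(V) = 0.0625
E[X] = 0.75, Var(X) = 0.5625
E[V²] = 0.0625 + 0.25² = 0.125
E[X²] = 0.5625 + 0.75² = 1.125
Var(Z) = 0.125*1.125 - (0.25*0.75)²
= 0.140625 - 0.03515625 = 0.10546875

0.10546875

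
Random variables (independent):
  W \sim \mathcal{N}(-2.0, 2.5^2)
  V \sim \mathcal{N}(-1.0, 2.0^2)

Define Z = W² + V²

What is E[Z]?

E[Z] = E[W²] + E[V²]
E[W²] = Var(W) + E[W]² = 6.25 + 4 = 10.25
E[V²] = Var(V) + E[V]² = 4 + 1 = 5
E[Z] = 10.25 + 5 = 15.25

15.25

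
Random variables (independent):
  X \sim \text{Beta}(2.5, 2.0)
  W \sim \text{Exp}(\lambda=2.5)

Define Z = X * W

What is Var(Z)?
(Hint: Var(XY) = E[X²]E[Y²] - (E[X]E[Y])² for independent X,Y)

Var(XY) = E[X²]E[Y²] - (E[X]E[Y])²
E[X] = 0.55555556, Var(X) = 0.044893378
E[W] = 0.4, Var(W) = 0.16
E[X²] = 0.044893378 + 0.55555556² = 0.35353535
E[W²] = 0.16 + 0.4² = 0.32
Var(Z) = 0.35353535*0.32 - (0.55555556*0.4)²
= 0.11313131 - 0.049382716 = 0.063748597

0.063748597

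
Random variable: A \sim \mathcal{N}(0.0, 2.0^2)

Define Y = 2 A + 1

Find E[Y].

For Y = 2A + 1:
E[Y] = 2 * E[A] + 1
E[A] = 0.0 = 0
E[Y] = 2 * 0 + 1 = 1

1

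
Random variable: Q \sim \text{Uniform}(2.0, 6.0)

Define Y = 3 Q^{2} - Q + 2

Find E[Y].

E[Y] = 3*E[Q²] - 1*E[Q] + 2
E[Q] = 4
E[Q²] = Var(Q) + (E[Q])² = 1.3333333 + 16 = 17.333333
E[Y] = 3*17.333333 - 1*4 + 2 = 50

50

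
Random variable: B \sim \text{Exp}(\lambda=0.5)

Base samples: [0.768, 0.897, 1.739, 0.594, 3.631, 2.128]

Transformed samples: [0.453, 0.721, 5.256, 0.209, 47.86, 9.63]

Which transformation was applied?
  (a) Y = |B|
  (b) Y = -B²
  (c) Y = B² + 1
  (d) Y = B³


Checking option (d) Y = B³:
  B = 0.768 -> Y = 0.453 ✓
  B = 0.897 -> Y = 0.721 ✓
  B = 1.739 -> Y = 5.256 ✓
All samples match this transformation.

(d) B³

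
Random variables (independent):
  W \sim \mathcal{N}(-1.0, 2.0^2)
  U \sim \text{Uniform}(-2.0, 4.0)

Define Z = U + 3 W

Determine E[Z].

E[Z] = 3*E[W] + 1*E[U]
E[W] = -1
E[U] = 1
E[Z] = 3*(-1) + 1*1 = -2

-2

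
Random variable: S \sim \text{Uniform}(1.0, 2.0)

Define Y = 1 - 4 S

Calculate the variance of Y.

For Y = aS + b: Var(Y) = a² * Var(S)
Var(S) = (2 - 1)^2/12 = 0.083333333
Var(Y) = (-4)² * 0.083333333 = 16 * 0.083333333 = 1.3333333

1.3333333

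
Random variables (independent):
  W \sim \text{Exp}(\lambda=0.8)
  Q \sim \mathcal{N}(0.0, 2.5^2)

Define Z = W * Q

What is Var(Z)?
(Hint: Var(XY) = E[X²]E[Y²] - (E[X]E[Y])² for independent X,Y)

Var(XY) = E[X²]E[Y²] - (E[X]E[Y])²
E[W] = 1.25, Var(W) = 1.5625
E[Q] = 0, Var(Q) = 6.25
E[W²] = 1.5625 + 1.25² = 3.125
E[Q²] = 6.25 + 0² = 6.25
Var(Z) = 3.125*6.25 - (1.25*0)²
= 19.53125 - 0 = 19.53125

19.53125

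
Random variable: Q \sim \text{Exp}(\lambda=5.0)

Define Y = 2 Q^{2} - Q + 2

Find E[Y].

E[Y] = 2*E[Q²] - 1*E[Q] + 2
E[Q] = 0.2
E[Q²] = Var(Q) + (E[Q])² = 0.04 + 0.04 = 0.08
E[Y] = 2*0.08 - 1*0.2 + 2 = 1.96

1.96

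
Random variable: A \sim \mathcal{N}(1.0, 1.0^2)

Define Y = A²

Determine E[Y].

Using E[X²] = Var(X) + (E[X])²:
E[A] = 1
Var(A) = 1.0^2 = 1
E[A²] = 1 + 1² = 1 + 1 = 2

2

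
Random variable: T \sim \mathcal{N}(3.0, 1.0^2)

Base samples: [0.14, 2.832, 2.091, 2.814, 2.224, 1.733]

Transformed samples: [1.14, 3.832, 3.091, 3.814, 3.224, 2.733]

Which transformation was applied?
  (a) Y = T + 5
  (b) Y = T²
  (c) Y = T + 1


Checking option (c) Y = T + 1:
  T = 0.14 -> Y = 1.14 ✓
  T = 2.832 -> Y = 3.832 ✓
  T = 2.091 -> Y = 3.091 ✓
All samples match this transformation.

(c) T + 1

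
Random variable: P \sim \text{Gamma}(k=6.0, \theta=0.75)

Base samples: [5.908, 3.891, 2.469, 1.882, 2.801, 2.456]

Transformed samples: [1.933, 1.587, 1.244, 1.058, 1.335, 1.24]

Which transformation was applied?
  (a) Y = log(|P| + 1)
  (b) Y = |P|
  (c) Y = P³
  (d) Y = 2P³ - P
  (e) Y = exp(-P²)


Checking option (a) Y = log(|P| + 1):
  P = 5.908 -> Y = 1.933 ✓
  P = 3.891 -> Y = 1.587 ✓
  P = 2.469 -> Y = 1.244 ✓
All samples match this transformation.

(a) log(|P| + 1)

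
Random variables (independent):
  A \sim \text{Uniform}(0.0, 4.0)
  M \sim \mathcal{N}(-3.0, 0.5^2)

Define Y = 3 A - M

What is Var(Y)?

For independent RVs: Var(aX + bY) = a²Var(X) + b²Var(Y)
Var(A) = 1.3333333
Var(M) = 0.25
Var(Y) = 3²*1.3333333 + (-1)²*0.25
= 9*1.3333333 + 1*0.25 = 12.25

12.25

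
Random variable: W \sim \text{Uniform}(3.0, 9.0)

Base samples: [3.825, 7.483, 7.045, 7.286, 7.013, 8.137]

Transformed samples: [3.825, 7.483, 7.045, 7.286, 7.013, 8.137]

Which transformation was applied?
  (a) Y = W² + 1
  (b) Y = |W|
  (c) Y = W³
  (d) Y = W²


Checking option (b) Y = |W|:
  W = 3.825 -> Y = 3.825 ✓
  W = 7.483 -> Y = 7.483 ✓
  W = 7.045 -> Y = 7.045 ✓
All samples match this transformation.

(b) |W|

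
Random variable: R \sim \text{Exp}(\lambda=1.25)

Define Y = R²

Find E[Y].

E[R²] = Var(R) + (E[R])² = 0.64 + 0.64 = 1.28

1.28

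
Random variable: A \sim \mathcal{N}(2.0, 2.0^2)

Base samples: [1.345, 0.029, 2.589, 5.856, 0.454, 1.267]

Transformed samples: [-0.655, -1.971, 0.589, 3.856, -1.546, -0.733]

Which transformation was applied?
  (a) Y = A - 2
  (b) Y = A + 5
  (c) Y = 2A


Checking option (a) Y = A - 2:
  A = 1.345 -> Y = -0.655 ✓
  A = 0.029 -> Y = -1.971 ✓
  A = 2.589 -> Y = 0.589 ✓
All samples match this transformation.

(a) A - 2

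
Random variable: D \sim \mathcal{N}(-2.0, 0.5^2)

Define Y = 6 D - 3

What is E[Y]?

For Y = 6D - 3:
E[Y] = 6 * E[D] - 3
E[D] = -2.0 = -2
E[Y] = 6 * (-2) - 3 = -15

-15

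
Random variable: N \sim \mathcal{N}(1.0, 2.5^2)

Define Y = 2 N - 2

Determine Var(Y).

For Y = aN + b: Var(Y) = a² * Var(N)
Var(N) = 2.5^2 = 6.25
Var(Y) = 2² * 6.25 = 4 * 6.25 = 25

25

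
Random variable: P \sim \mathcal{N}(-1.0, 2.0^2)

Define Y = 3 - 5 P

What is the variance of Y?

For Y = aP + b: Var(Y) = a² * Var(P)
Var(P) = 2.0^2 = 4
Var(Y) = (-5)² * 4 = 25 * 4 = 100

100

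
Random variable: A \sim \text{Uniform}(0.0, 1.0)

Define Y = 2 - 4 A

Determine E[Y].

For Y = -4A + 2:
E[Y] = -4 * E[A] + 2
E[A] = (0 + 1)/2 = 0.5
E[Y] = -4 * 0.5 + 2 = 0

0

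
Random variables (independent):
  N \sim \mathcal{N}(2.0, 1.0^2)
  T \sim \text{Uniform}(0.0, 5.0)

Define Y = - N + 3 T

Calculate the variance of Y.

For independent RVs: Var(aX + bY) = a²Var(X) + b²Var(Y)
Var(N) = 1
Var(T) = 2.0833333
Var(Y) = (-1)²*1 + 3²*2.0833333
= 1*1 + 9*2.0833333 = 19.75

19.75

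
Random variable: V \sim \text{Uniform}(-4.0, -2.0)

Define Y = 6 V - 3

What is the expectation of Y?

For Y = 6V - 3:
E[Y] = 6 * E[V] - 3
E[V] = (-4 - 2)/2 = -3
E[Y] = 6 * (-3) - 3 = -21

-21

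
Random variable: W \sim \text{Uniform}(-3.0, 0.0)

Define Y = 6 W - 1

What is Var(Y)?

For Y = aW + b: Var(Y) = a² * Var(W)
Var(W) = (0 + 3)^2/12 = 0.75
Var(Y) = 6² * 0.75 = 36 * 0.75 = 27

27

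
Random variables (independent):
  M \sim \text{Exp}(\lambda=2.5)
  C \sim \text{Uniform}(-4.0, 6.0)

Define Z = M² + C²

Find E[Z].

E[Z] = E[M²] + E[C²]
E[M²] = Var(M) + E[M]² = 0.16 + 0.16 = 0.32
E[C²] = Var(C) + E[C]² = 8.3333333 + 1 = 9.3333333
E[Z] = 0.32 + 9.3333333 = 9.6533333

9.6533333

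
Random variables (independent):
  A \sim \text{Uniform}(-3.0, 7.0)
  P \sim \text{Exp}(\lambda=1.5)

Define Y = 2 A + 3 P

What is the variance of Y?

For independent RVs: Var(aX + bY) = a²Var(X) + b²Var(Y)
Var(A) = 8.3333333
Var(P) = 0.44444444
Var(Y) = 2²*8.3333333 + 3²*0.44444444
= 4*8.3333333 + 9*0.44444444 = 37.333333

37.333333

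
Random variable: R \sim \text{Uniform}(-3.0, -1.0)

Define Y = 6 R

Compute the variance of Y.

For Y = aR + b: Var(Y) = a² * Var(R)
Var(R) = (-1 + 3)^2/12 = 0.33333333
Var(Y) = 6² * 0.33333333 = 36 * 0.33333333 = 12

12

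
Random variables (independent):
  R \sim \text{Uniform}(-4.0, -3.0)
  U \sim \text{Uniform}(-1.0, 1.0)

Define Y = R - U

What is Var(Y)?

For independent RVs: Var(aX + bY) = a²Var(X) + b²Var(Y)
Var(R) = 0.083333333
Var(U) = 0.33333333
Var(Y) = 1²*0.083333333 + (-1)²*0.33333333
= 1*0.083333333 + 1*0.33333333 = 0.41666667

0.41666667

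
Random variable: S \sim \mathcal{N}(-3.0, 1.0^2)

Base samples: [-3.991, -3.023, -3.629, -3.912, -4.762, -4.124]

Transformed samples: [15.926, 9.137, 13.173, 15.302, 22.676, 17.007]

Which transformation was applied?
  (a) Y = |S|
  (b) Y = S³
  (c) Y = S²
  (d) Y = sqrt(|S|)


Checking option (c) Y = S²:
  S = -3.991 -> Y = 15.926 ✓
  S = -3.023 -> Y = 9.137 ✓
  S = -3.629 -> Y = 13.173 ✓
All samples match this transformation.

(c) S²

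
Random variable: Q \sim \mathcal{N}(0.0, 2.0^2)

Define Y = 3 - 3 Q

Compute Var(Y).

For Y = aQ + b: Var(Y) = a² * Var(Q)
Var(Q) = 2.0^2 = 4
Var(Y) = (-3)² * 4 = 9 * 4 = 36

36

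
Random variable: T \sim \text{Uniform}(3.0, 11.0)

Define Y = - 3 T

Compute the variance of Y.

For Y = aT + b: Var(Y) = a² * Var(T)
Var(T) = (11 - 3)^2/12 = 5.3333333
Var(Y) = (-3)² * 5.3333333 = 9 * 5.3333333 = 48

48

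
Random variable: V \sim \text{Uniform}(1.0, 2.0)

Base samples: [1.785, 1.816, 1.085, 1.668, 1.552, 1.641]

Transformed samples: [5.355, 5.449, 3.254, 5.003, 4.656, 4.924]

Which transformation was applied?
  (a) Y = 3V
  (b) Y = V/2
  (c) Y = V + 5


Checking option (a) Y = 3V:
  V = 1.785 -> Y = 5.355 ✓
  V = 1.816 -> Y = 5.449 ✓
  V = 1.085 -> Y = 3.254 ✓
All samples match this transformation.

(a) 3V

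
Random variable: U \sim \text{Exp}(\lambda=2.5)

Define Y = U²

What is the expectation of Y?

E[U²] = Var(U) + (E[U])² = 0.16 + 0.16 = 0.32

0.32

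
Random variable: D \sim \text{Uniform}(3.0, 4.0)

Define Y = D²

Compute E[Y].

E[D²] = Var(D) + (E[D])² = 0.083333333 + 12.25 = 12.333333

12.333333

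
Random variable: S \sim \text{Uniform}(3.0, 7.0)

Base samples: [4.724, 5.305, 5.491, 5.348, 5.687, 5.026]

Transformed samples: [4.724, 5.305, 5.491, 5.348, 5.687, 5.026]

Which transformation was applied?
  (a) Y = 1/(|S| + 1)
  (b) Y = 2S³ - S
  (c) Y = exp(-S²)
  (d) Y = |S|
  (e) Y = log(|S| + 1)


Checking option (d) Y = |S|:
  S = 4.724 -> Y = 4.724 ✓
  S = 5.305 -> Y = 5.305 ✓
  S = 5.491 -> Y = 5.491 ✓
All samples match this transformation.

(d) |S|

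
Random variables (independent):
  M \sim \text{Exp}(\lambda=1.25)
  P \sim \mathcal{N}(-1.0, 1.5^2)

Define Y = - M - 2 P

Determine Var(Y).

For independent RVs: Var(aX + bY) = a²Var(X) + b²Var(Y)
Var(M) = 0.64
Var(P) = 2.25
Var(Y) = (-1)²*0.64 + (-2)²*2.25
= 1*0.64 + 4*2.25 = 9.64

9.64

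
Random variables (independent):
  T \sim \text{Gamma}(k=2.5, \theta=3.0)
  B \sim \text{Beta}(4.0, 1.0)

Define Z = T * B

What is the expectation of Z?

For independent RVs: E[XY] = E[X]*E[Y]
E[T] = 7.5
E[B] = 0.8
E[Z] = 7.5 * 0.8 = 6

6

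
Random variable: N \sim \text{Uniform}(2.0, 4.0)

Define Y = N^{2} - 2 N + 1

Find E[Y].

E[Y] = 1*E[N²] - 2*E[N] + 1
E[N] = 3
E[N²] = Var(N) + (E[N])² = 0.33333333 + 9 = 9.3333333
E[Y] = 1*9.3333333 - 2*3 + 1 = 4.3333333

4.3333333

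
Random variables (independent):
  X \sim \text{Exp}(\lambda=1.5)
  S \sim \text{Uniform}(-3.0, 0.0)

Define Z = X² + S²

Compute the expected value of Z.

E[Z] = E[X²] + E[S²]
E[X²] = Var(X) + E[X]² = 0.44444444 + 0.44444444 = 0.88888889
E[S²] = Var(S) + E[S]² = 0.75 + 2.25 = 3
E[Z] = 0.88888889 + 3 = 3.8888889

3.8888889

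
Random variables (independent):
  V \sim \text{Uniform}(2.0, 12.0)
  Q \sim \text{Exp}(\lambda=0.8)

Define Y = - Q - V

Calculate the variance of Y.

For independent RVs: Var(aX + bY) = a²Var(X) + b²Var(Y)
Var(V) = 8.3333333
Var(Q) = 1.5625
Var(Y) = (-1)²*8.3333333 + (-1)²*1.5625
= 1*8.3333333 + 1*1.5625 = 9.8958333

9.8958333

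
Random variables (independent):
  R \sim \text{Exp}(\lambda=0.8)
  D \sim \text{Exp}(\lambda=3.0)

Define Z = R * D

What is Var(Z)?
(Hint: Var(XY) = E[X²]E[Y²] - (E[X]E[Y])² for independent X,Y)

Var(XY) = E[X²]E[Y²] - (E[X]E[Y])²
E[R] = 1.25, Var(R) = 1.5625
E[D] = 0.33333333, Var(D) = 0.11111111
E[R²] = 1.5625 + 1.25² = 3.125
E[D²] = 0.11111111 + 0.33333333² = 0.22222222
Var(Z) = 3.125*0.22222222 - (1.25*0.33333333)²
= 0.69444444 - 0.17361111 = 0.52083333

0.52083333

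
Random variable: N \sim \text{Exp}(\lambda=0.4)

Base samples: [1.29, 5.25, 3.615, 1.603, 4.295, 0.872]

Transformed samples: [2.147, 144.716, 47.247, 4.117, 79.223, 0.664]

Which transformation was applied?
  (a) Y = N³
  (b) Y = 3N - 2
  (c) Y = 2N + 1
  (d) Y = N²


Checking option (a) Y = N³:
  N = 1.29 -> Y = 2.147 ✓
  N = 5.25 -> Y = 144.716 ✓
  N = 3.615 -> Y = 47.247 ✓
All samples match this transformation.

(a) N³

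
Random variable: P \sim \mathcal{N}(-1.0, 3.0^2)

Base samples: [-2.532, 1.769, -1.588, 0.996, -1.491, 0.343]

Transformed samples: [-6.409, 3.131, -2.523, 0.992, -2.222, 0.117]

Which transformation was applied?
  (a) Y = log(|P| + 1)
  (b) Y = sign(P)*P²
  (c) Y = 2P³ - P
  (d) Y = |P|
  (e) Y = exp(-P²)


Checking option (b) Y = sign(P)*P²:
  P = -2.532 -> Y = -6.409 ✓
  P = 1.769 -> Y = 3.131 ✓
  P = -1.588 -> Y = -2.523 ✓
All samples match this transformation.

(b) sign(P)*P²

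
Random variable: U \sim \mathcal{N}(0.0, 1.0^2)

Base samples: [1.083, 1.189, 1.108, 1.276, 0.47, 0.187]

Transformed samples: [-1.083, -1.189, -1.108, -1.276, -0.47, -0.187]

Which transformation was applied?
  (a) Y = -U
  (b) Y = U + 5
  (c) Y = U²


Checking option (a) Y = -U:
  U = 1.083 -> Y = -1.083 ✓
  U = 1.189 -> Y = -1.189 ✓
  U = 1.108 -> Y = -1.108 ✓
All samples match this transformation.

(a) -U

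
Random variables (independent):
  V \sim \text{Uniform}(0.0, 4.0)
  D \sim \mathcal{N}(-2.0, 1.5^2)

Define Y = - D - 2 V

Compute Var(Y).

For independent RVs: Var(aX + bY) = a²Var(X) + b²Var(Y)
Var(V) = 1.3333333
Var(D) = 2.25
Var(Y) = (-2)²*1.3333333 + (-1)²*2.25
= 4*1.3333333 + 1*2.25 = 7.5833333

7.5833333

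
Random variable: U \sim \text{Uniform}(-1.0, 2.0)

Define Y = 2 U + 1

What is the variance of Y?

For Y = aU + b: Var(Y) = a² * Var(U)
Var(U) = (2 + 1)^2/12 = 0.75
Var(Y) = 2² * 0.75 = 4 * 0.75 = 3

3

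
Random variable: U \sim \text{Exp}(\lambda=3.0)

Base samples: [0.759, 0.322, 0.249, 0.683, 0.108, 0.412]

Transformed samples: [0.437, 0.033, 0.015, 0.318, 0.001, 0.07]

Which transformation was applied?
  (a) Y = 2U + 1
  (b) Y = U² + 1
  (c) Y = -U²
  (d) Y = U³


Checking option (d) Y = U³:
  U = 0.759 -> Y = 0.437 ✓
  U = 0.322 -> Y = 0.033 ✓
  U = 0.249 -> Y = 0.015 ✓
All samples match this transformation.

(d) U³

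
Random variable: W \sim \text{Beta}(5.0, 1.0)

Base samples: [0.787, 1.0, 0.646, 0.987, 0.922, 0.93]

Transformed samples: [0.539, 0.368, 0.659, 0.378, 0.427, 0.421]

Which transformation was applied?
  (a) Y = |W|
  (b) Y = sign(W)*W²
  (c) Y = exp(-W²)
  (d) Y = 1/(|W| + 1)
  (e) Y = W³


Checking option (c) Y = exp(-W²):
  W = 0.787 -> Y = 0.539 ✓
  W = 1.0 -> Y = 0.368 ✓
  W = 0.646 -> Y = 0.659 ✓
All samples match this transformation.

(c) exp(-W²)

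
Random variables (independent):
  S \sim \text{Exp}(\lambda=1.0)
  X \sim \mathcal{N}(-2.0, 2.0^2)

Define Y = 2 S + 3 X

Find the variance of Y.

For independent RVs: Var(aX + bY) = a²Var(X) + b²Var(Y)
Var(S) = 1
Var(X) = 4
Var(Y) = 2²*1 + 3²*4
= 4*1 + 9*4 = 40

40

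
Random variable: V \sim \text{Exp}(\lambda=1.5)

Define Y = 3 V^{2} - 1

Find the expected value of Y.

E[Y] = 3*E[V²] - 1
E[V] = 0.66666667
E[V²] = Var(V) + (E[V])² = 0.44444444 + 0.44444444 = 0.88888889
E[Y] = 3*0.88888889 - 1 = 1.6666667

1.6666667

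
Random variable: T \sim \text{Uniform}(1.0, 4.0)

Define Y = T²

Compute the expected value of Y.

E[T²] = Var(T) + (E[T])² = 0.75 + 6.25 = 7

7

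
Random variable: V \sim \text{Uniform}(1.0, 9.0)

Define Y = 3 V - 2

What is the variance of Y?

For Y = aV + b: Var(Y) = a² * Var(V)
Var(V) = (9 - 1)^2/12 = 5.3333333
Var(Y) = 3² * 5.3333333 = 9 * 5.3333333 = 48

48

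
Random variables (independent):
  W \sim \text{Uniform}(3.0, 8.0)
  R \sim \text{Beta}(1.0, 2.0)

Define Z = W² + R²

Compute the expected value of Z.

E[Z] = E[W²] + E[R²]
E[W²] = Var(W) + E[W]² = 2.0833333 + 30.25 = 32.333333
E[R²] = Var(R) + E[R]² = 0.055555556 + 0.11111111 = 0.16666667
E[Z] = 32.333333 + 0.16666667 = 32.5

32.5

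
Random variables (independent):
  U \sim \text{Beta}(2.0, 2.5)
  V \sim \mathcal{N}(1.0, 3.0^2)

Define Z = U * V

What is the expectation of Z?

For independent RVs: E[XY] = E[X]*E[Y]
E[U] = 0.44444444
E[V] = 1
E[Z] = 0.44444444 * 1 = 0.44444444

0.44444444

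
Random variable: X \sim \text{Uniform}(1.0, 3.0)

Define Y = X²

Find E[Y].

Using E[X²] = Var(X) + (E[X])²:
E[X] = 2
Var(X) = (3 - 1)^2/12 = 0.33333333
E[X²] = 0.33333333 + 2² = 0.33333333 + 4 = 4.3333333

4.3333333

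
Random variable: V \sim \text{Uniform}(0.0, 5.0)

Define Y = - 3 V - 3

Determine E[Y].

For Y = -3V - 3:
E[Y] = -3 * E[V] - 3
E[V] = (0 + 5)/2 = 2.5
E[Y] = -3 * 2.5 - 3 = -10.5

-10.5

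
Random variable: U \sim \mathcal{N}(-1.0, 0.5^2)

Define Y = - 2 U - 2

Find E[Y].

For Y = -2U - 2:
E[Y] = -2 * E[U] - 2
E[U] = -1.0 = -1
E[Y] = -2 * (-1) - 2 = 0

0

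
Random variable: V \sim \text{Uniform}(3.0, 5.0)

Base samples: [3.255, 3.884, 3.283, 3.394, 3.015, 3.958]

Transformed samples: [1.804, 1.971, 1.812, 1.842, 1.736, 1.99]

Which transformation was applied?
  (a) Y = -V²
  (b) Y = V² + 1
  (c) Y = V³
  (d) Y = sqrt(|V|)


Checking option (d) Y = sqrt(|V|):
  V = 3.255 -> Y = 1.804 ✓
  V = 3.884 -> Y = 1.971 ✓
  V = 3.283 -> Y = 1.812 ✓
All samples match this transformation.

(d) sqrt(|V|)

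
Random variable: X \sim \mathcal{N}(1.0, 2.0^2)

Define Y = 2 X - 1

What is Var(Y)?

For Y = aX + b: Var(Y) = a² * Var(X)
Var(X) = 2.0^2 = 4
Var(Y) = 2² * 4 = 4 * 4 = 16

16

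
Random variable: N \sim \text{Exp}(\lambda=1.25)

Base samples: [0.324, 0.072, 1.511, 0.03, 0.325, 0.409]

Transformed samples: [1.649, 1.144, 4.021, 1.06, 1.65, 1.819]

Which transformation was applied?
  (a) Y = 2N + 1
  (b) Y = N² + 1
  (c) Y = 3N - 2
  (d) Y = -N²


Checking option (a) Y = 2N + 1:
  N = 0.324 -> Y = 1.649 ✓
  N = 0.072 -> Y = 1.144 ✓
  N = 1.511 -> Y = 4.021 ✓
All samples match this transformation.

(a) 2N + 1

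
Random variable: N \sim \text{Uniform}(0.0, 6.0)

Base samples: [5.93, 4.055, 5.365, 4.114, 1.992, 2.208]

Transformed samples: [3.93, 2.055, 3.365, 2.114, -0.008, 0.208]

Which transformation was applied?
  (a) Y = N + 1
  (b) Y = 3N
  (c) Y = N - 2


Checking option (c) Y = N - 2:
  N = 5.93 -> Y = 3.93 ✓
  N = 4.055 -> Y = 2.055 ✓
  N = 5.365 -> Y = 3.365 ✓
All samples match this transformation.

(c) N - 2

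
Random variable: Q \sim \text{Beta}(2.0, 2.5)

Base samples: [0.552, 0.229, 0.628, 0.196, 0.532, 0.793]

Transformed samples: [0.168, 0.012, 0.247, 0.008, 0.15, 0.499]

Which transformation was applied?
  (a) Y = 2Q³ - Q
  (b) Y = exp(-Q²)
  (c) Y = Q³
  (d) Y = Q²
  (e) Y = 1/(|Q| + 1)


Checking option (c) Y = Q³:
  Q = 0.552 -> Y = 0.168 ✓
  Q = 0.229 -> Y = 0.012 ✓
  Q = 0.628 -> Y = 0.247 ✓
All samples match this transformation.

(c) Q³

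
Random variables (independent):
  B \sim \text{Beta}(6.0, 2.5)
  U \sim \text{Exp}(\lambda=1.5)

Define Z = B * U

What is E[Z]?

For independent RVs: E[XY] = E[X]*E[Y]
E[B] = 0.70588235
E[U] = 0.66666667
E[Z] = 0.70588235 * 0.66666667 = 0.47058824

0.47058824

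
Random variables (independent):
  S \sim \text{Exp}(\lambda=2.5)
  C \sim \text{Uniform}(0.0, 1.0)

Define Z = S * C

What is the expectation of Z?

For independent RVs: E[XY] = E[X]*E[Y]
E[S] = 0.4
E[C] = 0.5
E[Z] = 0.4 * 0.5 = 0.2

0.2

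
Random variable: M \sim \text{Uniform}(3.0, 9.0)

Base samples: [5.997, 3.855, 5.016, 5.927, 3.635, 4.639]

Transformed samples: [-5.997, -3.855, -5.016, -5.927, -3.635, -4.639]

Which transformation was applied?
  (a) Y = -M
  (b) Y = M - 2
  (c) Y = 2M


Checking option (a) Y = -M:
  M = 5.997 -> Y = -5.997 ✓
  M = 3.855 -> Y = -3.855 ✓
  M = 5.016 -> Y = -5.016 ✓
All samples match this transformation.

(a) -M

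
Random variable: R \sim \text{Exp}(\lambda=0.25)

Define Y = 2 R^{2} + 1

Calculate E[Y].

E[Y] = 2*E[R²] + 1
E[R] = 4
E[R²] = Var(R) + (E[R])² = 16 + 16 = 32
E[Y] = 2*32 + 1 = 65

65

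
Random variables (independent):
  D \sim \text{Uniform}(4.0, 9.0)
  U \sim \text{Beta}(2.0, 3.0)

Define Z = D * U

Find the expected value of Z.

For independent RVs: E[XY] = E[X]*E[Y]
E[D] = 6.5
E[U] = 0.4
E[Z] = 6.5 * 0.4 = 2.6

2.6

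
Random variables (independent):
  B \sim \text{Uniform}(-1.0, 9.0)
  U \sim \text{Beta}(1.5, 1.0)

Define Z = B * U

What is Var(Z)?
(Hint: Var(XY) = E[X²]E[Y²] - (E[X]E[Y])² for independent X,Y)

Var(XY) = E[X²]E[Y²] - (E[X]E[Y])²
E[B] = 4, Var(B) = 8.3333333
E[U] = 0.6, Var(U) = 0.068571429
E[B²] = 8.3333333 + 4² = 24.333333
E[U²] = 0.068571429 + 0.6² = 0.42857143
Var(Z) = 24.333333*0.42857143 - (4*0.6)²
= 10.428571 - 5.76 = 4.6685714

4.6685714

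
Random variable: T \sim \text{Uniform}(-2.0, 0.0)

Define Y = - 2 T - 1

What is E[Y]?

For Y = -2T - 1:
E[Y] = -2 * E[T] - 1
E[T] = (-2 + 0)/2 = -1
E[Y] = -2 * (-1) - 1 = 1

1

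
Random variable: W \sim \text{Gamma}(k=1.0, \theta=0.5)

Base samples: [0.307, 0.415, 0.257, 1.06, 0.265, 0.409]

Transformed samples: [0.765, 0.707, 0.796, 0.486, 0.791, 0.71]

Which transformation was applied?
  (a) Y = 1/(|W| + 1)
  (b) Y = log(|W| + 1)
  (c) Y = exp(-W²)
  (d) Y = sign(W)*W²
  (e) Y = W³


Checking option (a) Y = 1/(|W| + 1):
  W = 0.307 -> Y = 0.765 ✓
  W = 0.415 -> Y = 0.707 ✓
  W = 0.257 -> Y = 0.796 ✓
All samples match this transformation.

(a) 1/(|W| + 1)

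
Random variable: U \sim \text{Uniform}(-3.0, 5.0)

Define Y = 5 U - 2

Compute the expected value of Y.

For Y = 5U - 2:
E[Y] = 5 * E[U] - 2
E[U] = (-3 + 5)/2 = 1
E[Y] = 5 * 1 - 2 = 3

3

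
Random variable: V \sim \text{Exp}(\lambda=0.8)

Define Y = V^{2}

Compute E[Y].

E[Y] = 1*E[V²]
E[V] = 1.25
E[V²] = Var(V) + (E[V])² = 1.5625 + 1.5625 = 3.125
E[Y] = 1*3.125 = 3.125

3.125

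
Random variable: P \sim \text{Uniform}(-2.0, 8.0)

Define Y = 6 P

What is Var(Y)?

For Y = aP + b: Var(Y) = a² * Var(P)
Var(P) = (8 + 2)^2/12 = 8.3333333
Var(Y) = 6² * 8.3333333 = 36 * 8.3333333 = 300

300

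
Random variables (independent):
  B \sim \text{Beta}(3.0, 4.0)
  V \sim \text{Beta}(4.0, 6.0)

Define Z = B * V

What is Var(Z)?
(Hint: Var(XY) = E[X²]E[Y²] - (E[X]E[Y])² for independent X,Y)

Var(XY) = E[X²]E[Y²] - (E[X]E[Y])²
E[B] = 0.42857143, Var(B) = 0.030612245
E[V] = 0.4, Var(V) = 0.021818182
E[B²] = 0.030612245 + 0.42857143² = 0.21428571
E[V²] = 0.021818182 + 0.4² = 0.18181818
Var(Z) = 0.21428571*0.18181818 - (0.42857143*0.4)²
= 0.038961039 - 0.029387755 = 0.0095732839

0.0095732839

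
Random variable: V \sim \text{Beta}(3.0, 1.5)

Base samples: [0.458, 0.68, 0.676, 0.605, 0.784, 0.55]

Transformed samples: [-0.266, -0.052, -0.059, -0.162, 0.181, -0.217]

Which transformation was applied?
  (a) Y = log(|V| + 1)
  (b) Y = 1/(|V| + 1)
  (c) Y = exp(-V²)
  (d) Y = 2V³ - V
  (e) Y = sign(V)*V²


Checking option (d) Y = 2V³ - V:
  V = 0.458 -> Y = -0.266 ✓
  V = 0.68 -> Y = -0.052 ✓
  V = 0.676 -> Y = -0.059 ✓
All samples match this transformation.

(d) 2V³ - V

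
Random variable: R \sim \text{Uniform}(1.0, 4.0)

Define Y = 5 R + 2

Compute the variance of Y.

For Y = aR + b: Var(Y) = a² * Var(R)
Var(R) = (4 - 1)^2/12 = 0.75
Var(Y) = 5² * 0.75 = 25 * 0.75 = 18.75

18.75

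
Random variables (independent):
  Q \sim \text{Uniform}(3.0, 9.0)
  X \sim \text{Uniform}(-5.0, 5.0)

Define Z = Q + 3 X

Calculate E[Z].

E[Z] = 1*E[Q] + 3*E[X]
E[Q] = 6
E[X] = 0
E[Z] = 1*6 + 3*0 = 6

6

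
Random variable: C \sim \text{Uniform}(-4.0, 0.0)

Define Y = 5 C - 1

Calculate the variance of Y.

For Y = aC + b: Var(Y) = a² * Var(C)
Var(C) = (0 + 4)^2/12 = 1.3333333
Var(Y) = 5² * 1.3333333 = 25 * 1.3333333 = 33.333333

33.333333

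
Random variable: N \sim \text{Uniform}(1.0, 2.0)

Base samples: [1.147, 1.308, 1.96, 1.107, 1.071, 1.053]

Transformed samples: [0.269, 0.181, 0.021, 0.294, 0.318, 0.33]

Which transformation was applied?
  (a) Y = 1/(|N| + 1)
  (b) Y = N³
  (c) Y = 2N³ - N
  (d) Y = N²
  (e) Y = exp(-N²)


Checking option (e) Y = exp(-N²):
  N = 1.147 -> Y = 0.269 ✓
  N = 1.308 -> Y = 0.181 ✓
  N = 1.96 -> Y = 0.021 ✓
All samples match this transformation.

(e) exp(-N²)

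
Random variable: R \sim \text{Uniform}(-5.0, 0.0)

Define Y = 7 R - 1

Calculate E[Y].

For Y = 7R - 1:
E[Y] = 7 * E[R] - 1
E[R] = (-5 + 0)/2 = -2.5
E[Y] = 7 * (-2.5) - 1 = -18.5

-18.5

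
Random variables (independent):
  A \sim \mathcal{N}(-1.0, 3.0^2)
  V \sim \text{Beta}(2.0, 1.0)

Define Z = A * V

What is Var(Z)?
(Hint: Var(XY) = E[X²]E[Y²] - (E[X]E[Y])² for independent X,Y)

Var(XY) = E[X²]E[Y²] - (E[X]E[Y])²
E[A] = -1, Var(A) = 9
E[V] = 0.66666667, Var(V) = 0.055555556
E[A²] = 9 + (-1)² = 10
E[V²] = 0.055555556 + 0.66666667² = 0.5
Var(Z) = 10*0.5 - (-1*0.66666667)²
= 5 - 0.44444444 = 4.5555556

4.5555556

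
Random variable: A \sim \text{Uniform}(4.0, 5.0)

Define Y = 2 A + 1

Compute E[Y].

For Y = 2A + 1:
E[Y] = 2 * E[A] + 1
E[A] = (4 + 5)/2 = 4.5
E[Y] = 2 * 4.5 + 1 = 10

10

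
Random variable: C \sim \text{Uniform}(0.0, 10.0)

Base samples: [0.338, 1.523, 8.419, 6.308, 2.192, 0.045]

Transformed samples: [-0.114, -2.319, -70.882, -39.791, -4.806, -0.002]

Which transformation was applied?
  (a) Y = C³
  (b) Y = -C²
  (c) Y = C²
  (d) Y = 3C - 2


Checking option (b) Y = -C²:
  C = 0.338 -> Y = -0.114 ✓
  C = 1.523 -> Y = -2.319 ✓
  C = 8.419 -> Y = -70.882 ✓
All samples match this transformation.

(b) -C²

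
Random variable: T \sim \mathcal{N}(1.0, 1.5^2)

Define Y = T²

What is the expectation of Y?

Using E[X²] = Var(X) + (E[X])²:
E[T] = 1
Var(T) = 1.5^2 = 2.25
E[T²] = 2.25 + 1² = 2.25 + 1 = 3.25

3.25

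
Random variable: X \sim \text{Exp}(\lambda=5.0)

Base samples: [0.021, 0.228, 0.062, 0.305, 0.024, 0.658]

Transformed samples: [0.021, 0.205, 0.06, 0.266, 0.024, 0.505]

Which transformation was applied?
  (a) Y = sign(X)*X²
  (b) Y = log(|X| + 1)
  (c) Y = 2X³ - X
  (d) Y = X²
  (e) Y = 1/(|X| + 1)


Checking option (b) Y = log(|X| + 1):
  X = 0.021 -> Y = 0.021 ✓
  X = 0.228 -> Y = 0.205 ✓
  X = 0.062 -> Y = 0.06 ✓
All samples match this transformation.

(b) log(|X| + 1)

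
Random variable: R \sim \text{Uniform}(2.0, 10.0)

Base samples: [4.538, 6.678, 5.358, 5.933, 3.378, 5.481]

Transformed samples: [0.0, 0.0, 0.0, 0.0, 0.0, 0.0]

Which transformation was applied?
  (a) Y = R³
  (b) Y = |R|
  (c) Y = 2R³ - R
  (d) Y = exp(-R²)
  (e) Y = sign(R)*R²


Checking option (d) Y = exp(-R²):
  R = 4.538 -> Y = 0.0 ✓
  R = 6.678 -> Y = 0.0 ✓
  R = 5.358 -> Y = 0.0 ✓
All samples match this transformation.

(d) exp(-R²)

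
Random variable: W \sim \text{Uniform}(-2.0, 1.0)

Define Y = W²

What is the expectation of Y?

E[W²] = Var(W) + (E[W])² = 0.75 + 0.25 = 1

1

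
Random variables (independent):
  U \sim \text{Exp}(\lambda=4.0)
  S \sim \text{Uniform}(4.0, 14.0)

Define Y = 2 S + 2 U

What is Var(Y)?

For independent RVs: Var(aX + bY) = a²Var(X) + b²Var(Y)
Var(U) = 0.0625
Var(S) = 8.3333333
Var(Y) = 2²*0.0625 + 2²*8.3333333
= 4*0.0625 + 4*8.3333333 = 33.583333

33.583333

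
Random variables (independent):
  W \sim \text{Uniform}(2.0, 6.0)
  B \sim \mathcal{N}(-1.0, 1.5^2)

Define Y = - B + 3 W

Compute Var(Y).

For independent RVs: Var(aX + bY) = a²Var(X) + b²Var(Y)
Var(W) = 1.3333333
Var(B) = 2.25
Var(Y) = 3²*1.3333333 + (-1)²*2.25
= 9*1.3333333 + 1*2.25 = 14.25

14.25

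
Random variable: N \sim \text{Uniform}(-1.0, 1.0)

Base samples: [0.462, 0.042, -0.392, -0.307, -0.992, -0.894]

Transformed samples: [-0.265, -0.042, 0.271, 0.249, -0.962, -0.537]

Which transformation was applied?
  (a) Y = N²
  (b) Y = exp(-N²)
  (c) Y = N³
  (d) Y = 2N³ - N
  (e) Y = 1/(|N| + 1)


Checking option (d) Y = 2N³ - N:
  N = 0.462 -> Y = -0.265 ✓
  N = 0.042 -> Y = -0.042 ✓
  N = -0.392 -> Y = 0.271 ✓
All samples match this transformation.

(d) 2N³ - N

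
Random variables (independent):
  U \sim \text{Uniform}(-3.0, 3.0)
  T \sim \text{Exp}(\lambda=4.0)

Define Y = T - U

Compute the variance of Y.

For independent RVs: Var(aX + bY) = a²Var(X) + b²Var(Y)
Var(U) = 3
Var(T) = 0.0625
Var(Y) = (-1)²*3 + 1²*0.0625
= 1*3 + 1*0.0625 = 3.0625

3.0625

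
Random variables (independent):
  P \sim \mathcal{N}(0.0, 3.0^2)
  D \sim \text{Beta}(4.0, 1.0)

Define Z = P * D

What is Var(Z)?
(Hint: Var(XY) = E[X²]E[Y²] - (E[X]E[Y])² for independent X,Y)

Var(XY) = E[X²]E[Y²] - (E[X]E[Y])²
E[P] = 0, Var(P) = 9
E[D] = 0.8, Var(D) = 0.026666667
E[P²] = 9 + 0² = 9
E[D²] = 0.026666667 + 0.8² = 0.66666667
Var(Z) = 9*0.66666667 - (0*0.8)²
= 6 - 0 = 6

6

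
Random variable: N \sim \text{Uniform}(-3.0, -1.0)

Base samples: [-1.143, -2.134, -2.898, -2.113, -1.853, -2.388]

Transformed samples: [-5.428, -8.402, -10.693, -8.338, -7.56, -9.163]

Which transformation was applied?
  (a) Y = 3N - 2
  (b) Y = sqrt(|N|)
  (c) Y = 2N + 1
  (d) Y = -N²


Checking option (a) Y = 3N - 2:
  N = -1.143 -> Y = -5.428 ✓
  N = -2.134 -> Y = -8.402 ✓
  N = -2.898 -> Y = -10.693 ✓
All samples match this transformation.

(a) 3N - 2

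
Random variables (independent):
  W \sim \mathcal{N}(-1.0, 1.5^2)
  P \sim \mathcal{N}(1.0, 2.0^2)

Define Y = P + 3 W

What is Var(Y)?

For independent RVs: Var(aX + bY) = a²Var(X) + b²Var(Y)
Var(W) = 2.25
Var(P) = 4
Var(Y) = 3²*2.25 + 1²*4
= 9*2.25 + 1*4 = 24.25

24.25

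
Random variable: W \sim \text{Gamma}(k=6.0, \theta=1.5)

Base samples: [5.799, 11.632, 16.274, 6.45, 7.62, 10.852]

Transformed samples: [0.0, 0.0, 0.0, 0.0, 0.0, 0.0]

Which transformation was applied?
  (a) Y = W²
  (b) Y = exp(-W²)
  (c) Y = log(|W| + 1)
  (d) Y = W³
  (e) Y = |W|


Checking option (b) Y = exp(-W²):
  W = 5.799 -> Y = 0.0 ✓
  W = 11.632 -> Y = 0.0 ✓
  W = 16.274 -> Y = 0.0 ✓
All samples match this transformation.

(b) exp(-W²)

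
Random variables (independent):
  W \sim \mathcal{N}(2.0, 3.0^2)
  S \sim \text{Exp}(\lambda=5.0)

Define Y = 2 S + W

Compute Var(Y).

For independent RVs: Var(aX + bY) = a²Var(X) + b²Var(Y)
Var(W) = 9
Var(S) = 0.04
Var(Y) = 1²*9 + 2²*0.04
= 1*9 + 4*0.04 = 9.16

9.16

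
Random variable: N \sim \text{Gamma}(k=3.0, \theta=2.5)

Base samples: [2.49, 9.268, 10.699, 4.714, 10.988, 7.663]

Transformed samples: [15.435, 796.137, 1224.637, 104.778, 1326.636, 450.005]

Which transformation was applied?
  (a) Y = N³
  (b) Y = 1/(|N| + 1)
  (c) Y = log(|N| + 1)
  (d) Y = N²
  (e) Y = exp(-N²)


Checking option (a) Y = N³:
  N = 2.49 -> Y = 15.435 ✓
  N = 9.268 -> Y = 796.137 ✓
  N = 10.699 -> Y = 1224.637 ✓
All samples match this transformation.

(a) N³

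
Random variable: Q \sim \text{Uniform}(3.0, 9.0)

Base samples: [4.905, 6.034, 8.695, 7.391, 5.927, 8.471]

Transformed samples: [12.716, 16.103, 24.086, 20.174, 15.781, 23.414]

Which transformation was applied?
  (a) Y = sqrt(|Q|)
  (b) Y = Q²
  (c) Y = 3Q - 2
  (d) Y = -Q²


Checking option (c) Y = 3Q - 2:
  Q = 4.905 -> Y = 12.716 ✓
  Q = 6.034 -> Y = 16.103 ✓
  Q = 8.695 -> Y = 24.086 ✓
All samples match this transformation.

(c) 3Q - 2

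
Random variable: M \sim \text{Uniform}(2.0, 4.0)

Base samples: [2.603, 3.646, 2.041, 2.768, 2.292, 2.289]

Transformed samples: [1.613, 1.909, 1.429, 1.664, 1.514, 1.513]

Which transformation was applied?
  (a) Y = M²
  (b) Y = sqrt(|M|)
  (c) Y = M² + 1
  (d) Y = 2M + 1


Checking option (b) Y = sqrt(|M|):
  M = 2.603 -> Y = 1.613 ✓
  M = 3.646 -> Y = 1.909 ✓
  M = 2.041 -> Y = 1.429 ✓
All samples match this transformation.

(b) sqrt(|M|)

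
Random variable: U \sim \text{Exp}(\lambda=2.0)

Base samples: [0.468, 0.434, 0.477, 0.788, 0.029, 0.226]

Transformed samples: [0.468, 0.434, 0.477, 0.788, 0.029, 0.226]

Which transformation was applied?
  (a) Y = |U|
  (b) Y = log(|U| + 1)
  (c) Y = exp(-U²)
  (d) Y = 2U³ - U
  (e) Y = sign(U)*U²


Checking option (a) Y = |U|:
  U = 0.468 -> Y = 0.468 ✓
  U = 0.434 -> Y = 0.434 ✓
  U = 0.477 -> Y = 0.477 ✓
All samples match this transformation.

(a) |U|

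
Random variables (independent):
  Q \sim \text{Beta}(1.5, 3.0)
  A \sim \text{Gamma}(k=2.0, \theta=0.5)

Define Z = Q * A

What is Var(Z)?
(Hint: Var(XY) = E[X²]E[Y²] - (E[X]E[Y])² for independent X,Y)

Var(XY) = E[X²]E[Y²] - (E[X]E[Y])²
E[Q] = 0.33333333, Var(Q) = 0.04040404
E[A] = 1, Var(A) = 0.5
E[Q²] = 0.04040404 + 0.33333333² = 0.15151515
E[A²] = 0.5 + 1² = 1.5
Var(Z) = 0.15151515*1.5 - (0.33333333*1)²
= 0.22727273 - 0.11111111 = 0.11616162

0.11616162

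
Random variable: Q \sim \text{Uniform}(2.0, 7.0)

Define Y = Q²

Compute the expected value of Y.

E[Q²] = Var(Q) + (E[Q])² = 2.0833333 + 20.25 = 22.333333

22.333333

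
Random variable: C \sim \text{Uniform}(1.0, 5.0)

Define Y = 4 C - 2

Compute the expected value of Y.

For Y = 4C - 2:
E[Y] = 4 * E[C] - 2
E[C] = (1 + 5)/2 = 3
E[Y] = 4 * 3 - 2 = 10

10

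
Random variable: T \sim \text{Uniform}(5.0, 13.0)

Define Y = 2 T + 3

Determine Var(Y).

For Y = aT + b: Var(Y) = a² * Var(T)
Var(T) = (13 - 5)^2/12 = 5.3333333
Var(Y) = 2² * 5.3333333 = 4 * 5.3333333 = 21.333333

21.333333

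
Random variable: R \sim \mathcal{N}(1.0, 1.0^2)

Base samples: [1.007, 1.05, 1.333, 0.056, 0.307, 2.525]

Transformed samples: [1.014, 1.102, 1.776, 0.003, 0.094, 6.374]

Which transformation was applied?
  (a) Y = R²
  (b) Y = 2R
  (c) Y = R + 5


Checking option (a) Y = R²:
  R = 1.007 -> Y = 1.014 ✓
  R = 1.05 -> Y = 1.102 ✓
  R = 1.333 -> Y = 1.776 ✓
All samples match this transformation.

(a) R²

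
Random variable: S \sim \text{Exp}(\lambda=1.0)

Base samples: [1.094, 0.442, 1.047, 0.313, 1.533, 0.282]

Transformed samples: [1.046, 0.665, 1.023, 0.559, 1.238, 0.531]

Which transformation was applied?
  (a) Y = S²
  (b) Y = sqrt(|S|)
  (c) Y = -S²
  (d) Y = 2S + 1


Checking option (b) Y = sqrt(|S|):
  S = 1.094 -> Y = 1.046 ✓
  S = 0.442 -> Y = 0.665 ✓
  S = 1.047 -> Y = 1.023 ✓
All samples match this transformation.

(b) sqrt(|S|)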